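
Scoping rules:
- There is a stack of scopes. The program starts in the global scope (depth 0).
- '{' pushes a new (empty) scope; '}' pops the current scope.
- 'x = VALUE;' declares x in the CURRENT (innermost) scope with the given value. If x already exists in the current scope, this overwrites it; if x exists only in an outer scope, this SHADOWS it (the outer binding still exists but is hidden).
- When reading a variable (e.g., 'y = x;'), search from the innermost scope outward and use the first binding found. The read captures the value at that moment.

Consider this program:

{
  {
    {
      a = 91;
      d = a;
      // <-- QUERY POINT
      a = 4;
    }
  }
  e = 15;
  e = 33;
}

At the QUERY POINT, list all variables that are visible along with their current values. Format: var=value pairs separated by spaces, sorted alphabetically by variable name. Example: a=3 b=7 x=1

Step 1: enter scope (depth=1)
Step 2: enter scope (depth=2)
Step 3: enter scope (depth=3)
Step 4: declare a=91 at depth 3
Step 5: declare d=(read a)=91 at depth 3
Visible at query point: a=91 d=91

Answer: a=91 d=91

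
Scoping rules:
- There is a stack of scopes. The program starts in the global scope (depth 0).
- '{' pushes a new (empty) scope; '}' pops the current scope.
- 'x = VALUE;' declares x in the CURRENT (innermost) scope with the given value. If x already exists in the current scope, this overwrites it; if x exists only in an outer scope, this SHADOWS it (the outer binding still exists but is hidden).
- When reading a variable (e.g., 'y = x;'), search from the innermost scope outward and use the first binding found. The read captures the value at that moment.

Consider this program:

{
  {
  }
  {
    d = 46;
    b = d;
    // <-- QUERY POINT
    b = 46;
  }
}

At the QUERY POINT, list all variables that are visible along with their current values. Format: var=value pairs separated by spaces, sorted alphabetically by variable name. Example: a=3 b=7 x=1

Step 1: enter scope (depth=1)
Step 2: enter scope (depth=2)
Step 3: exit scope (depth=1)
Step 4: enter scope (depth=2)
Step 5: declare d=46 at depth 2
Step 6: declare b=(read d)=46 at depth 2
Visible at query point: b=46 d=46

Answer: b=46 d=46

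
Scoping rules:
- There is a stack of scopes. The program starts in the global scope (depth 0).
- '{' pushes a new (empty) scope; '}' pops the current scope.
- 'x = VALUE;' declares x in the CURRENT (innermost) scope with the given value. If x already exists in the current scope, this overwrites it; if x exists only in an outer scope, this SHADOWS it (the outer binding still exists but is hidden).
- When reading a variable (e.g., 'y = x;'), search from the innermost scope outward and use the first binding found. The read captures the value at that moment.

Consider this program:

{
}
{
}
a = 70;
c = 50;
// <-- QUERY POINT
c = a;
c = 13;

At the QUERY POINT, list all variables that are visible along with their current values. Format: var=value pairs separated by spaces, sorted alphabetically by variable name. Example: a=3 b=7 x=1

Step 1: enter scope (depth=1)
Step 2: exit scope (depth=0)
Step 3: enter scope (depth=1)
Step 4: exit scope (depth=0)
Step 5: declare a=70 at depth 0
Step 6: declare c=50 at depth 0
Visible at query point: a=70 c=50

Answer: a=70 c=50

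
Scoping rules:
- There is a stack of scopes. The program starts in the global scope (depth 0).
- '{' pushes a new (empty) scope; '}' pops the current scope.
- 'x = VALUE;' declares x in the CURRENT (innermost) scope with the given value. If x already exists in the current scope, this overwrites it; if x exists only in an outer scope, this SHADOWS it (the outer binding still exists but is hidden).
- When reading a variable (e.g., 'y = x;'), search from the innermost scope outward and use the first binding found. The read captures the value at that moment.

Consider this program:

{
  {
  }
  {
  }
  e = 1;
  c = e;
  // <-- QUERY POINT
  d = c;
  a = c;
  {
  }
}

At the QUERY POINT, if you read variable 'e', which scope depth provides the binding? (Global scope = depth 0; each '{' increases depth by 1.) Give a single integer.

Step 1: enter scope (depth=1)
Step 2: enter scope (depth=2)
Step 3: exit scope (depth=1)
Step 4: enter scope (depth=2)
Step 5: exit scope (depth=1)
Step 6: declare e=1 at depth 1
Step 7: declare c=(read e)=1 at depth 1
Visible at query point: c=1 e=1

Answer: 1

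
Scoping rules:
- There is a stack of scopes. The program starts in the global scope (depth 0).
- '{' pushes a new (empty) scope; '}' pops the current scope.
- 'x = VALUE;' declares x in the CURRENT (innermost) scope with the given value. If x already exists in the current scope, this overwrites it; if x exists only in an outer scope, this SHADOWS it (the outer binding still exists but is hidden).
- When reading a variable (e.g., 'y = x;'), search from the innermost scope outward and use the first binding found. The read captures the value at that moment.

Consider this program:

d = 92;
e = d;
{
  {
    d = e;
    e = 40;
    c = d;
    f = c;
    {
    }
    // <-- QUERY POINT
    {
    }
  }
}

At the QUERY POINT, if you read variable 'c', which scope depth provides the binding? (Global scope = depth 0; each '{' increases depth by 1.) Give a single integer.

Answer: 2

Derivation:
Step 1: declare d=92 at depth 0
Step 2: declare e=(read d)=92 at depth 0
Step 3: enter scope (depth=1)
Step 4: enter scope (depth=2)
Step 5: declare d=(read e)=92 at depth 2
Step 6: declare e=40 at depth 2
Step 7: declare c=(read d)=92 at depth 2
Step 8: declare f=(read c)=92 at depth 2
Step 9: enter scope (depth=3)
Step 10: exit scope (depth=2)
Visible at query point: c=92 d=92 e=40 f=92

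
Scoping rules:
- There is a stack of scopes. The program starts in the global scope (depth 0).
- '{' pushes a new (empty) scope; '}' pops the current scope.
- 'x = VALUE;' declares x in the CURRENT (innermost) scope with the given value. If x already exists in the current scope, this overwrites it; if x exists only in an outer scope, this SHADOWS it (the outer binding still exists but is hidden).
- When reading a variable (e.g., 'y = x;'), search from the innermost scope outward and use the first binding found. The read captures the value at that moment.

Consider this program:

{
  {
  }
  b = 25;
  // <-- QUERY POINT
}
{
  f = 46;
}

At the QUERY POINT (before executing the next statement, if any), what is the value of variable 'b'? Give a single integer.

Step 1: enter scope (depth=1)
Step 2: enter scope (depth=2)
Step 3: exit scope (depth=1)
Step 4: declare b=25 at depth 1
Visible at query point: b=25

Answer: 25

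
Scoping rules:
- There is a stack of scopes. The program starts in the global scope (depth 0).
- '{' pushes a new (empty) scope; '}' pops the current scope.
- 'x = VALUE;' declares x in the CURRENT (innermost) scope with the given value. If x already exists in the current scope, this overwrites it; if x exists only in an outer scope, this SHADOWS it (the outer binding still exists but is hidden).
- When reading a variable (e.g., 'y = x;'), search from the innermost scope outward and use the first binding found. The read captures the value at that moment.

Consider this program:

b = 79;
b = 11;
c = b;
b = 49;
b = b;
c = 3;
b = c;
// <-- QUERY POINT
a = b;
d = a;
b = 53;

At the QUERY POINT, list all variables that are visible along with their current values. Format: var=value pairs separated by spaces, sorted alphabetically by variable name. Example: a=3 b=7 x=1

Step 1: declare b=79 at depth 0
Step 2: declare b=11 at depth 0
Step 3: declare c=(read b)=11 at depth 0
Step 4: declare b=49 at depth 0
Step 5: declare b=(read b)=49 at depth 0
Step 6: declare c=3 at depth 0
Step 7: declare b=(read c)=3 at depth 0
Visible at query point: b=3 c=3

Answer: b=3 c=3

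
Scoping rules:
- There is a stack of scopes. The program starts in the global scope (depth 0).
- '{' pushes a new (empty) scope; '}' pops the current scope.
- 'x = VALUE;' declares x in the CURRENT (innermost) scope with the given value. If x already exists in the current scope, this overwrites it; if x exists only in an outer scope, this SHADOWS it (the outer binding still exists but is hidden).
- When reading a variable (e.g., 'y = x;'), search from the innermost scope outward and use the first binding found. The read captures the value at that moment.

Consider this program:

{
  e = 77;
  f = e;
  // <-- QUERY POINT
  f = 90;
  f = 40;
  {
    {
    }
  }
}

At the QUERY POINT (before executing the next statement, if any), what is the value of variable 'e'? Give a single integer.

Answer: 77

Derivation:
Step 1: enter scope (depth=1)
Step 2: declare e=77 at depth 1
Step 3: declare f=(read e)=77 at depth 1
Visible at query point: e=77 f=77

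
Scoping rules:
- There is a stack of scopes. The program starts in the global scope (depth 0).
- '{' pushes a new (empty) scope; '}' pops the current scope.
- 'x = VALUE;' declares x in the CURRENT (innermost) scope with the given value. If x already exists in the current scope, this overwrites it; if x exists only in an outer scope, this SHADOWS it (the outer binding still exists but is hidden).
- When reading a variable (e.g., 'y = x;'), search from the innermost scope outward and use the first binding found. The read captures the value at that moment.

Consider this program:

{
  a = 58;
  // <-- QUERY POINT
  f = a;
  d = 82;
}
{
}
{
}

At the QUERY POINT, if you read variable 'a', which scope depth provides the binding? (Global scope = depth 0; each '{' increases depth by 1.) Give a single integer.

Answer: 1

Derivation:
Step 1: enter scope (depth=1)
Step 2: declare a=58 at depth 1
Visible at query point: a=58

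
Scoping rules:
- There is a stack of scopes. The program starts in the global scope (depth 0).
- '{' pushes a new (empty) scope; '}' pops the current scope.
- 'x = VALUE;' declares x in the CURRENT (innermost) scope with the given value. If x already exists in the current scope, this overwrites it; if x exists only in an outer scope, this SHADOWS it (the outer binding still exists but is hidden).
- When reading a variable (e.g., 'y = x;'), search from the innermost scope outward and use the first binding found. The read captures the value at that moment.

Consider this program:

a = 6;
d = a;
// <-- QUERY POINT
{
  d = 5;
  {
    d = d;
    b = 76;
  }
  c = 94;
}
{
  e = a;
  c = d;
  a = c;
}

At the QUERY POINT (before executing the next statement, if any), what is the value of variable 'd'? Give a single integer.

Answer: 6

Derivation:
Step 1: declare a=6 at depth 0
Step 2: declare d=(read a)=6 at depth 0
Visible at query point: a=6 d=6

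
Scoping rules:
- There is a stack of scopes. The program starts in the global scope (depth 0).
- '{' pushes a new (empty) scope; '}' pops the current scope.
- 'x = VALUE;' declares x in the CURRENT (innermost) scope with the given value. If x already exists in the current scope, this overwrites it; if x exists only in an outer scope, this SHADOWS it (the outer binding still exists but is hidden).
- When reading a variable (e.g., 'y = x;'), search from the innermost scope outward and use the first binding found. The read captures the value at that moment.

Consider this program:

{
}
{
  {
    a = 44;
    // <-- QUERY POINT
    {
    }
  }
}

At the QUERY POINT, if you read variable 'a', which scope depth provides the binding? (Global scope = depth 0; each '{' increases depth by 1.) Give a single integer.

Step 1: enter scope (depth=1)
Step 2: exit scope (depth=0)
Step 3: enter scope (depth=1)
Step 4: enter scope (depth=2)
Step 5: declare a=44 at depth 2
Visible at query point: a=44

Answer: 2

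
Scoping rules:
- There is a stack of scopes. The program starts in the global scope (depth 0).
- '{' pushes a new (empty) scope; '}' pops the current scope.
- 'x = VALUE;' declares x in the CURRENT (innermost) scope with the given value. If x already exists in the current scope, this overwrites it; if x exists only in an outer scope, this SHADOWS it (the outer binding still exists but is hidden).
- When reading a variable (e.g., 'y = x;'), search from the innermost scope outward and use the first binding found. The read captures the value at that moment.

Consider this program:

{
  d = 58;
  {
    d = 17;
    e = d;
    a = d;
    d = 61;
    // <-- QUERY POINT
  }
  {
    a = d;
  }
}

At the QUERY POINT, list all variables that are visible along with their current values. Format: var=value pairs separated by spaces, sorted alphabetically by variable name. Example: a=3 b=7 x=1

Answer: a=17 d=61 e=17

Derivation:
Step 1: enter scope (depth=1)
Step 2: declare d=58 at depth 1
Step 3: enter scope (depth=2)
Step 4: declare d=17 at depth 2
Step 5: declare e=(read d)=17 at depth 2
Step 6: declare a=(read d)=17 at depth 2
Step 7: declare d=61 at depth 2
Visible at query point: a=17 d=61 e=17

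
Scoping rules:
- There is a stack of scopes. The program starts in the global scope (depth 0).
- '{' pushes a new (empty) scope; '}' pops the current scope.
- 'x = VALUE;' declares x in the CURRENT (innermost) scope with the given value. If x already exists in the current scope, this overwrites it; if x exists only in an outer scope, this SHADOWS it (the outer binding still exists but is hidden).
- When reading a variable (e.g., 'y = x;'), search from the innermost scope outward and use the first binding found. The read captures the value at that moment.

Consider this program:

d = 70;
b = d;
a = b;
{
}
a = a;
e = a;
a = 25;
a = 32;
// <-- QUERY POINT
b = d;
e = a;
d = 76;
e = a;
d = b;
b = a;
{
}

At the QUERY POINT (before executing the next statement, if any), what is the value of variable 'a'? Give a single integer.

Answer: 32

Derivation:
Step 1: declare d=70 at depth 0
Step 2: declare b=(read d)=70 at depth 0
Step 3: declare a=(read b)=70 at depth 0
Step 4: enter scope (depth=1)
Step 5: exit scope (depth=0)
Step 6: declare a=(read a)=70 at depth 0
Step 7: declare e=(read a)=70 at depth 0
Step 8: declare a=25 at depth 0
Step 9: declare a=32 at depth 0
Visible at query point: a=32 b=70 d=70 e=70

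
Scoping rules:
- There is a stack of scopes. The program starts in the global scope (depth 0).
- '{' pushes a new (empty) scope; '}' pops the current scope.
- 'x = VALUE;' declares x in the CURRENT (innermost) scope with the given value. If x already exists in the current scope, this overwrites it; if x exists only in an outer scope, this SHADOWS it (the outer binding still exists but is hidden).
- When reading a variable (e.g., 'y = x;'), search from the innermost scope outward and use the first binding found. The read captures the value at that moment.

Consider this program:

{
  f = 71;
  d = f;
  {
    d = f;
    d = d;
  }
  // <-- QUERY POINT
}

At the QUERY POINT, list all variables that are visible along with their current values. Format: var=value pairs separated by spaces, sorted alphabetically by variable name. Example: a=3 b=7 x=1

Answer: d=71 f=71

Derivation:
Step 1: enter scope (depth=1)
Step 2: declare f=71 at depth 1
Step 3: declare d=(read f)=71 at depth 1
Step 4: enter scope (depth=2)
Step 5: declare d=(read f)=71 at depth 2
Step 6: declare d=(read d)=71 at depth 2
Step 7: exit scope (depth=1)
Visible at query point: d=71 f=71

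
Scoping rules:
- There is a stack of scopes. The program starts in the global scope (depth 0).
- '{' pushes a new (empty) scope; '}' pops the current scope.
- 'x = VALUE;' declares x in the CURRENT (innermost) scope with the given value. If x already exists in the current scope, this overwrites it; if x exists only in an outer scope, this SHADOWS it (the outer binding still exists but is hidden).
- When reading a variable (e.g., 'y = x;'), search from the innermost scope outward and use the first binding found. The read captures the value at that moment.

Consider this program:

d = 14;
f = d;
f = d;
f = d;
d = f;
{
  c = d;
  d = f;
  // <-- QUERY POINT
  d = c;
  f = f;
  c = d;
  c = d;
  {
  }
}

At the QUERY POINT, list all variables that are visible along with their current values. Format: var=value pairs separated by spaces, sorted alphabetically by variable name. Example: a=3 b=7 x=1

Answer: c=14 d=14 f=14

Derivation:
Step 1: declare d=14 at depth 0
Step 2: declare f=(read d)=14 at depth 0
Step 3: declare f=(read d)=14 at depth 0
Step 4: declare f=(read d)=14 at depth 0
Step 5: declare d=(read f)=14 at depth 0
Step 6: enter scope (depth=1)
Step 7: declare c=(read d)=14 at depth 1
Step 8: declare d=(read f)=14 at depth 1
Visible at query point: c=14 d=14 f=14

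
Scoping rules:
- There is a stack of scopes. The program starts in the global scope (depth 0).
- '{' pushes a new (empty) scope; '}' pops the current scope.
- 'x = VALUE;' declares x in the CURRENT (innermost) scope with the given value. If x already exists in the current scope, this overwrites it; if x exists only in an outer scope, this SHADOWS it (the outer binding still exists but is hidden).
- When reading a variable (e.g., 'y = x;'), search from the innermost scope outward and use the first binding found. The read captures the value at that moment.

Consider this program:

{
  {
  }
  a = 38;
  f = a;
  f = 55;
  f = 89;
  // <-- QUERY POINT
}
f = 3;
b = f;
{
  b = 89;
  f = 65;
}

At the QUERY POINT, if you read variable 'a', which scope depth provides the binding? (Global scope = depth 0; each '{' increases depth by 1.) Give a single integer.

Answer: 1

Derivation:
Step 1: enter scope (depth=1)
Step 2: enter scope (depth=2)
Step 3: exit scope (depth=1)
Step 4: declare a=38 at depth 1
Step 5: declare f=(read a)=38 at depth 1
Step 6: declare f=55 at depth 1
Step 7: declare f=89 at depth 1
Visible at query point: a=38 f=89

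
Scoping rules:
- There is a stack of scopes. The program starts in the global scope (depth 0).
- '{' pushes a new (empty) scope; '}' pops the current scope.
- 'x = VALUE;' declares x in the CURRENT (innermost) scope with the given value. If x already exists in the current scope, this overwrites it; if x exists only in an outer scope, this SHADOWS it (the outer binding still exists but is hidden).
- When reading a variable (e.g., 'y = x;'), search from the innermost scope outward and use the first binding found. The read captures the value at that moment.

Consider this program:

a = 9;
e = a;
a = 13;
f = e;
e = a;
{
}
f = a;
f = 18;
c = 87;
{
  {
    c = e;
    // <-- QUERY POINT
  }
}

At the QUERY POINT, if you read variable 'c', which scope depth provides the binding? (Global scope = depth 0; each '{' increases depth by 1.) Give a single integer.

Step 1: declare a=9 at depth 0
Step 2: declare e=(read a)=9 at depth 0
Step 3: declare a=13 at depth 0
Step 4: declare f=(read e)=9 at depth 0
Step 5: declare e=(read a)=13 at depth 0
Step 6: enter scope (depth=1)
Step 7: exit scope (depth=0)
Step 8: declare f=(read a)=13 at depth 0
Step 9: declare f=18 at depth 0
Step 10: declare c=87 at depth 0
Step 11: enter scope (depth=1)
Step 12: enter scope (depth=2)
Step 13: declare c=(read e)=13 at depth 2
Visible at query point: a=13 c=13 e=13 f=18

Answer: 2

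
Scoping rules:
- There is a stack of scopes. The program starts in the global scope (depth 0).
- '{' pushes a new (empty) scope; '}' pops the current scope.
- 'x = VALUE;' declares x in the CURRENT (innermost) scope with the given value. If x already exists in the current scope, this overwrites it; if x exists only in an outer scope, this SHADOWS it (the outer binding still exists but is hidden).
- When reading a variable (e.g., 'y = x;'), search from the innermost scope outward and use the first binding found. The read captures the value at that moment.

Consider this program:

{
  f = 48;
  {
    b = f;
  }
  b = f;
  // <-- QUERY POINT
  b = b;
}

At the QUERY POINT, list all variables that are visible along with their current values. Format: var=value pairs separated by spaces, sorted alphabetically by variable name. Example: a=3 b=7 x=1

Step 1: enter scope (depth=1)
Step 2: declare f=48 at depth 1
Step 3: enter scope (depth=2)
Step 4: declare b=(read f)=48 at depth 2
Step 5: exit scope (depth=1)
Step 6: declare b=(read f)=48 at depth 1
Visible at query point: b=48 f=48

Answer: b=48 f=48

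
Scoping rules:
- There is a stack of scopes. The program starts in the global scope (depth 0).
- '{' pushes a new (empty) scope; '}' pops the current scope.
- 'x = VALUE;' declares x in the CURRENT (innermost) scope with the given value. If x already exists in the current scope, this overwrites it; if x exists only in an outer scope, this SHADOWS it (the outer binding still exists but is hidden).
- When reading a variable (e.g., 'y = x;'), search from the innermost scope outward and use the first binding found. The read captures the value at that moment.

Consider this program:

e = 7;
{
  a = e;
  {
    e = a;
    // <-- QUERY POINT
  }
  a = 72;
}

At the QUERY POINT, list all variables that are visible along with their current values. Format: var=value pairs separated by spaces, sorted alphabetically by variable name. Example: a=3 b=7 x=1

Step 1: declare e=7 at depth 0
Step 2: enter scope (depth=1)
Step 3: declare a=(read e)=7 at depth 1
Step 4: enter scope (depth=2)
Step 5: declare e=(read a)=7 at depth 2
Visible at query point: a=7 e=7

Answer: a=7 e=7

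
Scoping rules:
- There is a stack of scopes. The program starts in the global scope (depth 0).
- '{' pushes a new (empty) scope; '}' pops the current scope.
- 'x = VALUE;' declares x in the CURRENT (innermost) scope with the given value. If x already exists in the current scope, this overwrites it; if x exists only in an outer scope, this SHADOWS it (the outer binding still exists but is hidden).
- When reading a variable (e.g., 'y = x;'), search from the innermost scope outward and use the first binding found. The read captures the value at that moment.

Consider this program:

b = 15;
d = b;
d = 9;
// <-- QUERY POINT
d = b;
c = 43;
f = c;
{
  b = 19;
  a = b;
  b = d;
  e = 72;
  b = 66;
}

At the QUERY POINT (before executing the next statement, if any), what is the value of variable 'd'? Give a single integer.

Step 1: declare b=15 at depth 0
Step 2: declare d=(read b)=15 at depth 0
Step 3: declare d=9 at depth 0
Visible at query point: b=15 d=9

Answer: 9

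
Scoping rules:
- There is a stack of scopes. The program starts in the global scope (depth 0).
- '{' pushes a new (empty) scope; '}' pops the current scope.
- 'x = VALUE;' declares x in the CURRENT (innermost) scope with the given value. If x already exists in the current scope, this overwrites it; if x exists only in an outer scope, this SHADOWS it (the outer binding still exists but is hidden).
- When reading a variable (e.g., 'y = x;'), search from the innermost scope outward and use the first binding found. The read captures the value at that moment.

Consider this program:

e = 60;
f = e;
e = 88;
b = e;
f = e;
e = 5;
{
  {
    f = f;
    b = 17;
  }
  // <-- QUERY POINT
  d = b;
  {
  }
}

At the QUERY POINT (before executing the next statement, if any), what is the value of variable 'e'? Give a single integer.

Step 1: declare e=60 at depth 0
Step 2: declare f=(read e)=60 at depth 0
Step 3: declare e=88 at depth 0
Step 4: declare b=(read e)=88 at depth 0
Step 5: declare f=(read e)=88 at depth 0
Step 6: declare e=5 at depth 0
Step 7: enter scope (depth=1)
Step 8: enter scope (depth=2)
Step 9: declare f=(read f)=88 at depth 2
Step 10: declare b=17 at depth 2
Step 11: exit scope (depth=1)
Visible at query point: b=88 e=5 f=88

Answer: 5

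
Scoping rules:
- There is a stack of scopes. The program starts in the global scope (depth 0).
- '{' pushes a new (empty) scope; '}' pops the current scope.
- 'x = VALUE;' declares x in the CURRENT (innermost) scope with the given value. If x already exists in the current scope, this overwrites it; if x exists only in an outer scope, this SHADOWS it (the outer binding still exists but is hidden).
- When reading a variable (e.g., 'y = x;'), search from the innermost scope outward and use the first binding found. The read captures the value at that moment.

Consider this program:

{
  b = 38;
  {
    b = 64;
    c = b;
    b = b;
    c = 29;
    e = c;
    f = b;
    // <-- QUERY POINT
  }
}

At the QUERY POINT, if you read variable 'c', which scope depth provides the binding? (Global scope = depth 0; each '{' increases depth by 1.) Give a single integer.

Step 1: enter scope (depth=1)
Step 2: declare b=38 at depth 1
Step 3: enter scope (depth=2)
Step 4: declare b=64 at depth 2
Step 5: declare c=(read b)=64 at depth 2
Step 6: declare b=(read b)=64 at depth 2
Step 7: declare c=29 at depth 2
Step 8: declare e=(read c)=29 at depth 2
Step 9: declare f=(read b)=64 at depth 2
Visible at query point: b=64 c=29 e=29 f=64

Answer: 2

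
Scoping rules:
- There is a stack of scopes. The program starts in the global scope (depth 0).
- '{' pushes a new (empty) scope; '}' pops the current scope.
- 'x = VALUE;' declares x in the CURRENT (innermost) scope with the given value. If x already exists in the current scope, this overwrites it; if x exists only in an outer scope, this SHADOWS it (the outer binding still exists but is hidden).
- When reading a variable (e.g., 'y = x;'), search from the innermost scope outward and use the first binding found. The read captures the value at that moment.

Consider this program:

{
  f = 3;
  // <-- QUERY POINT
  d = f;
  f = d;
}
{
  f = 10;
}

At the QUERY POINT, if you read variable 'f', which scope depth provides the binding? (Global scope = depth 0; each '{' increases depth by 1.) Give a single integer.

Answer: 1

Derivation:
Step 1: enter scope (depth=1)
Step 2: declare f=3 at depth 1
Visible at query point: f=3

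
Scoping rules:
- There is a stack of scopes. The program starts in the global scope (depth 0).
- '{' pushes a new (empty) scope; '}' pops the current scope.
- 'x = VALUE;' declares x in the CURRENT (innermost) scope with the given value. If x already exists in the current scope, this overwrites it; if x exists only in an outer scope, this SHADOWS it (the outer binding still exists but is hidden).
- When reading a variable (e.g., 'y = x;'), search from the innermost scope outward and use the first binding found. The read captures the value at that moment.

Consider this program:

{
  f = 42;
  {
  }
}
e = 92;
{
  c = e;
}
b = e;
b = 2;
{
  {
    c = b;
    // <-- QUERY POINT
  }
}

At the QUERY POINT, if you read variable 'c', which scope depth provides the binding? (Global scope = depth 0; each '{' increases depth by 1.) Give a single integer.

Answer: 2

Derivation:
Step 1: enter scope (depth=1)
Step 2: declare f=42 at depth 1
Step 3: enter scope (depth=2)
Step 4: exit scope (depth=1)
Step 5: exit scope (depth=0)
Step 6: declare e=92 at depth 0
Step 7: enter scope (depth=1)
Step 8: declare c=(read e)=92 at depth 1
Step 9: exit scope (depth=0)
Step 10: declare b=(read e)=92 at depth 0
Step 11: declare b=2 at depth 0
Step 12: enter scope (depth=1)
Step 13: enter scope (depth=2)
Step 14: declare c=(read b)=2 at depth 2
Visible at query point: b=2 c=2 e=92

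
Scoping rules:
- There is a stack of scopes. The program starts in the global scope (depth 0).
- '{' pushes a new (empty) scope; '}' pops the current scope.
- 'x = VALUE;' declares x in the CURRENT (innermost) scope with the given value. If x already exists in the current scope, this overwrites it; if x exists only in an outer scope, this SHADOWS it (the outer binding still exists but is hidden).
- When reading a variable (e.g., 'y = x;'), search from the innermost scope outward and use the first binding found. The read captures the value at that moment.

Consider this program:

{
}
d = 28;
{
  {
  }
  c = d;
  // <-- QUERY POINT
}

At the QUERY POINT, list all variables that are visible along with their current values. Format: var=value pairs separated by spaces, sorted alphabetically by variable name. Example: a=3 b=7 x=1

Answer: c=28 d=28

Derivation:
Step 1: enter scope (depth=1)
Step 2: exit scope (depth=0)
Step 3: declare d=28 at depth 0
Step 4: enter scope (depth=1)
Step 5: enter scope (depth=2)
Step 6: exit scope (depth=1)
Step 7: declare c=(read d)=28 at depth 1
Visible at query point: c=28 d=28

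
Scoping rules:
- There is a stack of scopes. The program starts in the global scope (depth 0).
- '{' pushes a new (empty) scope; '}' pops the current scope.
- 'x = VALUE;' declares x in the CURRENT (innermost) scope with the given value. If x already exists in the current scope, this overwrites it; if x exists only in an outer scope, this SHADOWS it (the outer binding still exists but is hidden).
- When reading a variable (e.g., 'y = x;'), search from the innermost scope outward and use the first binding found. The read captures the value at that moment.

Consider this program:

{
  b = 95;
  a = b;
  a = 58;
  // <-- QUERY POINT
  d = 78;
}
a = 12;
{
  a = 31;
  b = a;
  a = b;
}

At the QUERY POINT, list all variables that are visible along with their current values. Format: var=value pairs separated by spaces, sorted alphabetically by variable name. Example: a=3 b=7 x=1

Step 1: enter scope (depth=1)
Step 2: declare b=95 at depth 1
Step 3: declare a=(read b)=95 at depth 1
Step 4: declare a=58 at depth 1
Visible at query point: a=58 b=95

Answer: a=58 b=95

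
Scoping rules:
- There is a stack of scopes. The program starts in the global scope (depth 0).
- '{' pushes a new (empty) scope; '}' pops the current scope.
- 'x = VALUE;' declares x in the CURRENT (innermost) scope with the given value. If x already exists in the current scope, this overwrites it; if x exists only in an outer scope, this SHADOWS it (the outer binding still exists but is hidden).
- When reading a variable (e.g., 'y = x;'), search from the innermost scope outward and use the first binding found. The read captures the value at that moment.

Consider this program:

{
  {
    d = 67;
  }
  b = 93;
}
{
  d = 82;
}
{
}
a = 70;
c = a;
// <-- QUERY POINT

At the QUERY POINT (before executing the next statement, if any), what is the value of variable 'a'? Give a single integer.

Answer: 70

Derivation:
Step 1: enter scope (depth=1)
Step 2: enter scope (depth=2)
Step 3: declare d=67 at depth 2
Step 4: exit scope (depth=1)
Step 5: declare b=93 at depth 1
Step 6: exit scope (depth=0)
Step 7: enter scope (depth=1)
Step 8: declare d=82 at depth 1
Step 9: exit scope (depth=0)
Step 10: enter scope (depth=1)
Step 11: exit scope (depth=0)
Step 12: declare a=70 at depth 0
Step 13: declare c=(read a)=70 at depth 0
Visible at query point: a=70 c=70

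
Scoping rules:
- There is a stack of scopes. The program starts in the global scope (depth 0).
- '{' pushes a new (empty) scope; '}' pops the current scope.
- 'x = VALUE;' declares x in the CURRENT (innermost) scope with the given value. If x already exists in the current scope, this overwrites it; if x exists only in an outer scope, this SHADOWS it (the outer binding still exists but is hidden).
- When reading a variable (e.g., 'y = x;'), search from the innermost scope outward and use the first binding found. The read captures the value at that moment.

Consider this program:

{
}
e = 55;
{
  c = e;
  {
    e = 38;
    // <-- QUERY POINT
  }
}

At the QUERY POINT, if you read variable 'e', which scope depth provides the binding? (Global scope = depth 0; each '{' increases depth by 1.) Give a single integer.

Step 1: enter scope (depth=1)
Step 2: exit scope (depth=0)
Step 3: declare e=55 at depth 0
Step 4: enter scope (depth=1)
Step 5: declare c=(read e)=55 at depth 1
Step 6: enter scope (depth=2)
Step 7: declare e=38 at depth 2
Visible at query point: c=55 e=38

Answer: 2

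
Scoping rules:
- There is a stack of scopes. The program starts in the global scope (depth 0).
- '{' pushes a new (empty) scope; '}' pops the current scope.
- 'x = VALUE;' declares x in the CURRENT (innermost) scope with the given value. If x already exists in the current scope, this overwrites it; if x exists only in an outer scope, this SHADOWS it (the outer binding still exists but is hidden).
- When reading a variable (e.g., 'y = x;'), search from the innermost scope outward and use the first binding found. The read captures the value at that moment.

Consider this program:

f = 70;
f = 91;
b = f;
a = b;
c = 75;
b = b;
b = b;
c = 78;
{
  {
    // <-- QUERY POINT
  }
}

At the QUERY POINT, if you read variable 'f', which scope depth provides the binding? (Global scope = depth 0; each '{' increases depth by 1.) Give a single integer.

Answer: 0

Derivation:
Step 1: declare f=70 at depth 0
Step 2: declare f=91 at depth 0
Step 3: declare b=(read f)=91 at depth 0
Step 4: declare a=(read b)=91 at depth 0
Step 5: declare c=75 at depth 0
Step 6: declare b=(read b)=91 at depth 0
Step 7: declare b=(read b)=91 at depth 0
Step 8: declare c=78 at depth 0
Step 9: enter scope (depth=1)
Step 10: enter scope (depth=2)
Visible at query point: a=91 b=91 c=78 f=91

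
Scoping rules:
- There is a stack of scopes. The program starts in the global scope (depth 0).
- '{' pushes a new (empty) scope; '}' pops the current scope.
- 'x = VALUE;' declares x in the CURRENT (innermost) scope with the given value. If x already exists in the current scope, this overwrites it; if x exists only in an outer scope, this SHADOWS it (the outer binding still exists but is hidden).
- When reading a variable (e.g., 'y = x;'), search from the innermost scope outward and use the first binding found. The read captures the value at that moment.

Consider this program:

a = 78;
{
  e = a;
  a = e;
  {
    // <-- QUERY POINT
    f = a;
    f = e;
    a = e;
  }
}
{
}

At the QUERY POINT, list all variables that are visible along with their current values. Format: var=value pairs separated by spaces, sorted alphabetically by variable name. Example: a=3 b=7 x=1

Step 1: declare a=78 at depth 0
Step 2: enter scope (depth=1)
Step 3: declare e=(read a)=78 at depth 1
Step 4: declare a=(read e)=78 at depth 1
Step 5: enter scope (depth=2)
Visible at query point: a=78 e=78

Answer: a=78 e=78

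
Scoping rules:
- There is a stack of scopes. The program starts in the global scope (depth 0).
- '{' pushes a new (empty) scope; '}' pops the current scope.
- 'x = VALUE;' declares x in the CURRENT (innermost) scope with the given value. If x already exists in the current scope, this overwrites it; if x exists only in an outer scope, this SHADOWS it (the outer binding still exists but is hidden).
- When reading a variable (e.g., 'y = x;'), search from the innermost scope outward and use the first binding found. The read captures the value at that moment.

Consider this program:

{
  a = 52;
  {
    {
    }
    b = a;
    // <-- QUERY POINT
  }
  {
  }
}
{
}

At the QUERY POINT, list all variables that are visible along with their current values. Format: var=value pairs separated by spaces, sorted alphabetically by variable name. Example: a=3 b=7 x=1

Step 1: enter scope (depth=1)
Step 2: declare a=52 at depth 1
Step 3: enter scope (depth=2)
Step 4: enter scope (depth=3)
Step 5: exit scope (depth=2)
Step 6: declare b=(read a)=52 at depth 2
Visible at query point: a=52 b=52

Answer: a=52 b=52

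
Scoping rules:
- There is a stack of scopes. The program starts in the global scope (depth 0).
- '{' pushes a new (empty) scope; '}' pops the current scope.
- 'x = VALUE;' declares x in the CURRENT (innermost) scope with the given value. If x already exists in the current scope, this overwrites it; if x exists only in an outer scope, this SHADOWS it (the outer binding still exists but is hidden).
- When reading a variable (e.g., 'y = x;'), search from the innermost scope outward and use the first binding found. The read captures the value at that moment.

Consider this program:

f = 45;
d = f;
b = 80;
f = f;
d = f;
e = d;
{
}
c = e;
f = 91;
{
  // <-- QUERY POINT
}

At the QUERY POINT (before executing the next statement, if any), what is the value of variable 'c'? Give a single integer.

Answer: 45

Derivation:
Step 1: declare f=45 at depth 0
Step 2: declare d=(read f)=45 at depth 0
Step 3: declare b=80 at depth 0
Step 4: declare f=(read f)=45 at depth 0
Step 5: declare d=(read f)=45 at depth 0
Step 6: declare e=(read d)=45 at depth 0
Step 7: enter scope (depth=1)
Step 8: exit scope (depth=0)
Step 9: declare c=(read e)=45 at depth 0
Step 10: declare f=91 at depth 0
Step 11: enter scope (depth=1)
Visible at query point: b=80 c=45 d=45 e=45 f=91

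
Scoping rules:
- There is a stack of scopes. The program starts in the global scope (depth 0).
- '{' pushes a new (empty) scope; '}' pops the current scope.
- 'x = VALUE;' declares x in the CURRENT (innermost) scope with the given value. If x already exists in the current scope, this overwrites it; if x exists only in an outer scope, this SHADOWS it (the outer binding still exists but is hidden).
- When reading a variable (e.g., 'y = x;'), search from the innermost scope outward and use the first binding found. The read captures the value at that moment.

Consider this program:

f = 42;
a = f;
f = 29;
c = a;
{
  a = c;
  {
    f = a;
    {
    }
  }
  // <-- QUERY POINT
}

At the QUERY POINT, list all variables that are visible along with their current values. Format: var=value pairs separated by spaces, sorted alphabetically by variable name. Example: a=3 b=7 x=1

Answer: a=42 c=42 f=29

Derivation:
Step 1: declare f=42 at depth 0
Step 2: declare a=(read f)=42 at depth 0
Step 3: declare f=29 at depth 0
Step 4: declare c=(read a)=42 at depth 0
Step 5: enter scope (depth=1)
Step 6: declare a=(read c)=42 at depth 1
Step 7: enter scope (depth=2)
Step 8: declare f=(read a)=42 at depth 2
Step 9: enter scope (depth=3)
Step 10: exit scope (depth=2)
Step 11: exit scope (depth=1)
Visible at query point: a=42 c=42 f=29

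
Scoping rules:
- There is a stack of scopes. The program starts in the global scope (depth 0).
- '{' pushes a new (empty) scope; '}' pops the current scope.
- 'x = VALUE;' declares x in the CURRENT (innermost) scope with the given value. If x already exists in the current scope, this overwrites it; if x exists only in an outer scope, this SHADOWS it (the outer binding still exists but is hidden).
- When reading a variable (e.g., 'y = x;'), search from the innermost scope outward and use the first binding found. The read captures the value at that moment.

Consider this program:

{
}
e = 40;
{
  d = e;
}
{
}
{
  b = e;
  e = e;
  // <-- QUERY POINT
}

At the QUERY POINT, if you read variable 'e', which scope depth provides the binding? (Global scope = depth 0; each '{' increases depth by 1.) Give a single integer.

Answer: 1

Derivation:
Step 1: enter scope (depth=1)
Step 2: exit scope (depth=0)
Step 3: declare e=40 at depth 0
Step 4: enter scope (depth=1)
Step 5: declare d=(read e)=40 at depth 1
Step 6: exit scope (depth=0)
Step 7: enter scope (depth=1)
Step 8: exit scope (depth=0)
Step 9: enter scope (depth=1)
Step 10: declare b=(read e)=40 at depth 1
Step 11: declare e=(read e)=40 at depth 1
Visible at query point: b=40 e=40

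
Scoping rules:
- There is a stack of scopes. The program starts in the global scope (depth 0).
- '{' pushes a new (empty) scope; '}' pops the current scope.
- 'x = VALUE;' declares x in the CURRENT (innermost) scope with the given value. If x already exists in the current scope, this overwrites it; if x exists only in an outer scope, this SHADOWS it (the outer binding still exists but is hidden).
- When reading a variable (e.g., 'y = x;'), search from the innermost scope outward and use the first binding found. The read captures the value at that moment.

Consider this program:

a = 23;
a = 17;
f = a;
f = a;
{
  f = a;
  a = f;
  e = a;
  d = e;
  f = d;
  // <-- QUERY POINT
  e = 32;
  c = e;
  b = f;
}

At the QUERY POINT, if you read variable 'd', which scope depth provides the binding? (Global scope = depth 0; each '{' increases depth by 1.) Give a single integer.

Answer: 1

Derivation:
Step 1: declare a=23 at depth 0
Step 2: declare a=17 at depth 0
Step 3: declare f=(read a)=17 at depth 0
Step 4: declare f=(read a)=17 at depth 0
Step 5: enter scope (depth=1)
Step 6: declare f=(read a)=17 at depth 1
Step 7: declare a=(read f)=17 at depth 1
Step 8: declare e=(read a)=17 at depth 1
Step 9: declare d=(read e)=17 at depth 1
Step 10: declare f=(read d)=17 at depth 1
Visible at query point: a=17 d=17 e=17 f=17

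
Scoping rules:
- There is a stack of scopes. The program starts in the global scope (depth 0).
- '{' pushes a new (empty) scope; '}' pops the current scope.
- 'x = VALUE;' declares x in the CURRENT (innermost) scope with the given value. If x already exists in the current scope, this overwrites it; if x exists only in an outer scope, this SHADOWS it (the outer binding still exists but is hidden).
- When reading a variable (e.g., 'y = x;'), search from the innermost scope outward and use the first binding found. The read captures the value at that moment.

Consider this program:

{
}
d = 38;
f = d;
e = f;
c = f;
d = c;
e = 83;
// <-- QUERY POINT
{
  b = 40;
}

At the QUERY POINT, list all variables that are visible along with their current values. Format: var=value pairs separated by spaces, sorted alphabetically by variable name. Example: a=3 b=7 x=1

Step 1: enter scope (depth=1)
Step 2: exit scope (depth=0)
Step 3: declare d=38 at depth 0
Step 4: declare f=(read d)=38 at depth 0
Step 5: declare e=(read f)=38 at depth 0
Step 6: declare c=(read f)=38 at depth 0
Step 7: declare d=(read c)=38 at depth 0
Step 8: declare e=83 at depth 0
Visible at query point: c=38 d=38 e=83 f=38

Answer: c=38 d=38 e=83 f=38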